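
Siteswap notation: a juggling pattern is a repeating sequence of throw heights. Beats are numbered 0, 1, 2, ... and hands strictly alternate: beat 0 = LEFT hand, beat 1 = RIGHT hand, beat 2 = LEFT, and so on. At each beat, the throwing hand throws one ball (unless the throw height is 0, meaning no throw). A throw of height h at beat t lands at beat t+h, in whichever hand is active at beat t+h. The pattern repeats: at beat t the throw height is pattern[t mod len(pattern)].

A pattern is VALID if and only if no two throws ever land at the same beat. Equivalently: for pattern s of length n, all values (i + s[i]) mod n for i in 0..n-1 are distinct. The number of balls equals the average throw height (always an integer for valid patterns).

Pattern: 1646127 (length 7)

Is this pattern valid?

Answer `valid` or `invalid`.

i=0: (i + s[i]) mod n = (0 + 1) mod 7 = 1
i=1: (i + s[i]) mod n = (1 + 6) mod 7 = 0
i=2: (i + s[i]) mod n = (2 + 4) mod 7 = 6
i=3: (i + s[i]) mod n = (3 + 6) mod 7 = 2
i=4: (i + s[i]) mod n = (4 + 1) mod 7 = 5
i=5: (i + s[i]) mod n = (5 + 2) mod 7 = 0
i=6: (i + s[i]) mod n = (6 + 7) mod 7 = 6
Residues: [1, 0, 6, 2, 5, 0, 6], distinct: False

Answer: invalid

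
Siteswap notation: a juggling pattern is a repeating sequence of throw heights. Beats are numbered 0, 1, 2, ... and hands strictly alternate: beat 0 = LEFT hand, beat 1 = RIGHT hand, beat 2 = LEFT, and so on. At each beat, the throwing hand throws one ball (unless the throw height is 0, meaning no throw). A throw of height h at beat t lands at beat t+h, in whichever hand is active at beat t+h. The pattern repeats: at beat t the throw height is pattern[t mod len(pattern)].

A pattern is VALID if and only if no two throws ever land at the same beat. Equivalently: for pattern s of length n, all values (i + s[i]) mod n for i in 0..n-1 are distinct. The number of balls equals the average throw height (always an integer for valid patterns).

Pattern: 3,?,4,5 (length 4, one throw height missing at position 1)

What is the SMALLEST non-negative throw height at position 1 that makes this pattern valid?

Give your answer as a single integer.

Answer: 0

Derivation:
i=0: (0 + 3) mod 4 = 3
i=1: s[i]=? (unknown)
i=2: (2 + 4) mod 4 = 2
i=3: (3 + 5) mod 4 = 0
Known residues: [0, 2, 3]; need a permutation of 0..3, so missing residue r = 1
Need (1 + s) mod 4 = 1; smallest s = (1 - 1) mod 4 = 0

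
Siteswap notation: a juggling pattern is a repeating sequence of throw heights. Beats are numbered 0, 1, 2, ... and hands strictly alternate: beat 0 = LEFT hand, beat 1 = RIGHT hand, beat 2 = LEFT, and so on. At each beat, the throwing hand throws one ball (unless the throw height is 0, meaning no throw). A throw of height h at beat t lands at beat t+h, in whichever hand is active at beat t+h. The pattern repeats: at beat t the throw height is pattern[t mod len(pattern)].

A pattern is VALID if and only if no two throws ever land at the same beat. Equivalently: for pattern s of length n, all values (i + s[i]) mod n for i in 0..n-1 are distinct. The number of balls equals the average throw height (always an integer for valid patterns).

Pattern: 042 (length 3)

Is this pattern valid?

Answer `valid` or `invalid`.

Answer: valid

Derivation:
i=0: (i + s[i]) mod n = (0 + 0) mod 3 = 0
i=1: (i + s[i]) mod n = (1 + 4) mod 3 = 2
i=2: (i + s[i]) mod n = (2 + 2) mod 3 = 1
Residues: [0, 2, 1], distinct: True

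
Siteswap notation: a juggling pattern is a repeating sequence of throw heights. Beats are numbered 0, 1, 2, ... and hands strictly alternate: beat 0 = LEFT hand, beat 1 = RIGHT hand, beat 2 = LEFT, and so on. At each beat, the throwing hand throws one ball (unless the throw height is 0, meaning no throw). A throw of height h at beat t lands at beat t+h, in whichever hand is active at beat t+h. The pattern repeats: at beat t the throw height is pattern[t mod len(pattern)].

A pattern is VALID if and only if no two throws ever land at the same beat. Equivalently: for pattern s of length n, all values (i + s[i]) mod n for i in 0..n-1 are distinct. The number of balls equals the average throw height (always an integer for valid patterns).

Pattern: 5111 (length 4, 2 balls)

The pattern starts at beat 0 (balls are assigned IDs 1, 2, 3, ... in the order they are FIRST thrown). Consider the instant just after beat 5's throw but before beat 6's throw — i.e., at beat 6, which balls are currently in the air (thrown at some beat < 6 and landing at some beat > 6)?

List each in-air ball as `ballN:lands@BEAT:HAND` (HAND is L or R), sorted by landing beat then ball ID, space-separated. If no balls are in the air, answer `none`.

Answer: ball2:lands@9:R

Derivation:
Beat 0 (L): throw ball1 h=5 -> lands@5:R; in-air after throw: [b1@5:R]
Beat 1 (R): throw ball2 h=1 -> lands@2:L; in-air after throw: [b2@2:L b1@5:R]
Beat 2 (L): throw ball2 h=1 -> lands@3:R; in-air after throw: [b2@3:R b1@5:R]
Beat 3 (R): throw ball2 h=1 -> lands@4:L; in-air after throw: [b2@4:L b1@5:R]
Beat 4 (L): throw ball2 h=5 -> lands@9:R; in-air after throw: [b1@5:R b2@9:R]
Beat 5 (R): throw ball1 h=1 -> lands@6:L; in-air after throw: [b1@6:L b2@9:R]
Beat 6 (L): throw ball1 h=1 -> lands@7:R; in-air after throw: [b1@7:R b2@9:R]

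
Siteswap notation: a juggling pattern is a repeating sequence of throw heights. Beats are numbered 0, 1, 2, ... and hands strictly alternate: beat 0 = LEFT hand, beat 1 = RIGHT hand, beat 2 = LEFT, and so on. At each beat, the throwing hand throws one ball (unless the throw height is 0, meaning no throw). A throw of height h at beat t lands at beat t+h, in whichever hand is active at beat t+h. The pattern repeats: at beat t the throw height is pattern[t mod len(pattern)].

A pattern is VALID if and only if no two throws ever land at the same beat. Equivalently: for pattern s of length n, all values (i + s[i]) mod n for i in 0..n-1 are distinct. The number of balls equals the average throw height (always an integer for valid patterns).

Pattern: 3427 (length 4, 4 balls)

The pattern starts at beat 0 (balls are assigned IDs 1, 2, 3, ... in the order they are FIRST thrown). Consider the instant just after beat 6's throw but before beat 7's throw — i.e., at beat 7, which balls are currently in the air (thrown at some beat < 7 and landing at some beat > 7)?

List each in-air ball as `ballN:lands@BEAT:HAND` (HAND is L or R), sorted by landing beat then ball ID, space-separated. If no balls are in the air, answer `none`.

Answer: ball4:lands@8:L ball2:lands@9:R ball1:lands@10:L

Derivation:
Beat 0 (L): throw ball1 h=3 -> lands@3:R; in-air after throw: [b1@3:R]
Beat 1 (R): throw ball2 h=4 -> lands@5:R; in-air after throw: [b1@3:R b2@5:R]
Beat 2 (L): throw ball3 h=2 -> lands@4:L; in-air after throw: [b1@3:R b3@4:L b2@5:R]
Beat 3 (R): throw ball1 h=7 -> lands@10:L; in-air after throw: [b3@4:L b2@5:R b1@10:L]
Beat 4 (L): throw ball3 h=3 -> lands@7:R; in-air after throw: [b2@5:R b3@7:R b1@10:L]
Beat 5 (R): throw ball2 h=4 -> lands@9:R; in-air after throw: [b3@7:R b2@9:R b1@10:L]
Beat 6 (L): throw ball4 h=2 -> lands@8:L; in-air after throw: [b3@7:R b4@8:L b2@9:R b1@10:L]
Beat 7 (R): throw ball3 h=7 -> lands@14:L; in-air after throw: [b4@8:L b2@9:R b1@10:L b3@14:L]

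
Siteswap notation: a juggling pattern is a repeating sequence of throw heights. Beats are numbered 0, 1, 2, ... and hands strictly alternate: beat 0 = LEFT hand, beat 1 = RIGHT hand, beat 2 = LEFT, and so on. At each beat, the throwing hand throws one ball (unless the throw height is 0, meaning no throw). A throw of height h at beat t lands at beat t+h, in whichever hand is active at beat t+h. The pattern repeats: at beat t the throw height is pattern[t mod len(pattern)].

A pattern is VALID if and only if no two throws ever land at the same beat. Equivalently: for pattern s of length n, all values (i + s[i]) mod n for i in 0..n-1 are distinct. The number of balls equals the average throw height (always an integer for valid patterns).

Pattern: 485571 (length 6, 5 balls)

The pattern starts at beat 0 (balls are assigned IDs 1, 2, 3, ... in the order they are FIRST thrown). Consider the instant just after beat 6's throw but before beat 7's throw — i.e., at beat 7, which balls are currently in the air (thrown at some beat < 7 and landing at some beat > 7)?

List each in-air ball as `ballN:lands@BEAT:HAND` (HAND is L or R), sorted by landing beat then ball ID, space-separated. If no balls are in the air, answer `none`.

Answer: ball4:lands@8:L ball2:lands@9:R ball5:lands@10:L ball1:lands@11:R

Derivation:
Beat 0 (L): throw ball1 h=4 -> lands@4:L; in-air after throw: [b1@4:L]
Beat 1 (R): throw ball2 h=8 -> lands@9:R; in-air after throw: [b1@4:L b2@9:R]
Beat 2 (L): throw ball3 h=5 -> lands@7:R; in-air after throw: [b1@4:L b3@7:R b2@9:R]
Beat 3 (R): throw ball4 h=5 -> lands@8:L; in-air after throw: [b1@4:L b3@7:R b4@8:L b2@9:R]
Beat 4 (L): throw ball1 h=7 -> lands@11:R; in-air after throw: [b3@7:R b4@8:L b2@9:R b1@11:R]
Beat 5 (R): throw ball5 h=1 -> lands@6:L; in-air after throw: [b5@6:L b3@7:R b4@8:L b2@9:R b1@11:R]
Beat 6 (L): throw ball5 h=4 -> lands@10:L; in-air after throw: [b3@7:R b4@8:L b2@9:R b5@10:L b1@11:R]
Beat 7 (R): throw ball3 h=8 -> lands@15:R; in-air after throw: [b4@8:L b2@9:R b5@10:L b1@11:R b3@15:R]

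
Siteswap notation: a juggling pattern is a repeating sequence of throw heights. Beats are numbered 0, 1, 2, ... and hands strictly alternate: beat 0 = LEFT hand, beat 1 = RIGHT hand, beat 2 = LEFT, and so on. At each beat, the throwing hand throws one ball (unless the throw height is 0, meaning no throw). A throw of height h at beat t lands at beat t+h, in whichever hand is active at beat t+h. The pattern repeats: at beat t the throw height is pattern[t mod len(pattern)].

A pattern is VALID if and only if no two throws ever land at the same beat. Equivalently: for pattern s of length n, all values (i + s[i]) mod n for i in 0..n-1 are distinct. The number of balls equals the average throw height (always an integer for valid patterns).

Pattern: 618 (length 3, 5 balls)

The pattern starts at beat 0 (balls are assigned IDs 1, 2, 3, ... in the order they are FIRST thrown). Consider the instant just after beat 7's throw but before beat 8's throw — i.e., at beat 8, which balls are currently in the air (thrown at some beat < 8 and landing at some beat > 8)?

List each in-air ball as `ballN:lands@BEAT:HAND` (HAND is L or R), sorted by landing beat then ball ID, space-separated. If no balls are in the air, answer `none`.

Beat 0 (L): throw ball1 h=6 -> lands@6:L; in-air after throw: [b1@6:L]
Beat 1 (R): throw ball2 h=1 -> lands@2:L; in-air after throw: [b2@2:L b1@6:L]
Beat 2 (L): throw ball2 h=8 -> lands@10:L; in-air after throw: [b1@6:L b2@10:L]
Beat 3 (R): throw ball3 h=6 -> lands@9:R; in-air after throw: [b1@6:L b3@9:R b2@10:L]
Beat 4 (L): throw ball4 h=1 -> lands@5:R; in-air after throw: [b4@5:R b1@6:L b3@9:R b2@10:L]
Beat 5 (R): throw ball4 h=8 -> lands@13:R; in-air after throw: [b1@6:L b3@9:R b2@10:L b4@13:R]
Beat 6 (L): throw ball1 h=6 -> lands@12:L; in-air after throw: [b3@9:R b2@10:L b1@12:L b4@13:R]
Beat 7 (R): throw ball5 h=1 -> lands@8:L; in-air after throw: [b5@8:L b3@9:R b2@10:L b1@12:L b4@13:R]
Beat 8 (L): throw ball5 h=8 -> lands@16:L; in-air after throw: [b3@9:R b2@10:L b1@12:L b4@13:R b5@16:L]

Answer: ball3:lands@9:R ball2:lands@10:L ball1:lands@12:L ball4:lands@13:R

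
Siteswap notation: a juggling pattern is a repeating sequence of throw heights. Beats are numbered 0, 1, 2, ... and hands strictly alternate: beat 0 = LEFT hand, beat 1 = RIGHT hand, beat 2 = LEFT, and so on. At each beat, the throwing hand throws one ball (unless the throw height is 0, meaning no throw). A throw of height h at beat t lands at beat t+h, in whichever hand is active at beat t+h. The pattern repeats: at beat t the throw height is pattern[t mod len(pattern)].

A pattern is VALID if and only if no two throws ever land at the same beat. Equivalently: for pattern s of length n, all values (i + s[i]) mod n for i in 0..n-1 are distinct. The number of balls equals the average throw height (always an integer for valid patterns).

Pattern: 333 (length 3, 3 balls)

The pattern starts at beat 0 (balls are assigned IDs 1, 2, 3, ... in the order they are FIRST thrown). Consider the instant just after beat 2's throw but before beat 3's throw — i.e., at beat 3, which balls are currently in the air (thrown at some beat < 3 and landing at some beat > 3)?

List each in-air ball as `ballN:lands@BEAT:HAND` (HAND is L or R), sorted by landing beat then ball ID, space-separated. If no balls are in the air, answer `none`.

Beat 0 (L): throw ball1 h=3 -> lands@3:R; in-air after throw: [b1@3:R]
Beat 1 (R): throw ball2 h=3 -> lands@4:L; in-air after throw: [b1@3:R b2@4:L]
Beat 2 (L): throw ball3 h=3 -> lands@5:R; in-air after throw: [b1@3:R b2@4:L b3@5:R]
Beat 3 (R): throw ball1 h=3 -> lands@6:L; in-air after throw: [b2@4:L b3@5:R b1@6:L]

Answer: ball2:lands@4:L ball3:lands@5:R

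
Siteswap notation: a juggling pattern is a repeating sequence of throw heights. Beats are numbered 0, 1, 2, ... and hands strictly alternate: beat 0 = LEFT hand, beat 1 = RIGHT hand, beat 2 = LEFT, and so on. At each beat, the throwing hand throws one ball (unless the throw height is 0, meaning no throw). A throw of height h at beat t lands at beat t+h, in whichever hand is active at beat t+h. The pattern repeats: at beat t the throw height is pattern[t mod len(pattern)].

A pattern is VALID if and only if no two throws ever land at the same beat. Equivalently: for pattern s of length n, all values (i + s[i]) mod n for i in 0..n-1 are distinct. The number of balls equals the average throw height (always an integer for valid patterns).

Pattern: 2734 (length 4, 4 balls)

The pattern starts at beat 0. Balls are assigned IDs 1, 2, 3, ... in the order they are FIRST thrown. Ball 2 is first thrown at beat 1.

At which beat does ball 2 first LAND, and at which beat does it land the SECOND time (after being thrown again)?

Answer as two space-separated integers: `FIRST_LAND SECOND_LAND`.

Answer: 8 10

Derivation:
Beat 0 (L): throw ball1 h=2 -> lands@2:L; in-air after throw: [b1@2:L]
Beat 1 (R): throw ball2 h=7 -> lands@8:L; in-air after throw: [b1@2:L b2@8:L]
Beat 2 (L): throw ball1 h=3 -> lands@5:R; in-air after throw: [b1@5:R b2@8:L]
Beat 3 (R): throw ball3 h=4 -> lands@7:R; in-air after throw: [b1@5:R b3@7:R b2@8:L]
Beat 4 (L): throw ball4 h=2 -> lands@6:L; in-air after throw: [b1@5:R b4@6:L b3@7:R b2@8:L]
Beat 5 (R): throw ball1 h=7 -> lands@12:L; in-air after throw: [b4@6:L b3@7:R b2@8:L b1@12:L]
Beat 6 (L): throw ball4 h=3 -> lands@9:R; in-air after throw: [b3@7:R b2@8:L b4@9:R b1@12:L]
Beat 7 (R): throw ball3 h=4 -> lands@11:R; in-air after throw: [b2@8:L b4@9:R b3@11:R b1@12:L]
Beat 8 (L): throw ball2 h=2 -> lands@10:L; in-air after throw: [b4@9:R b2@10:L b3@11:R b1@12:L]
Beat 9 (R): throw ball4 h=7 -> lands@16:L; in-air after throw: [b2@10:L b3@11:R b1@12:L b4@16:L]
Beat 10 (L): throw ball2 h=3 -> lands@13:R; in-air after throw: [b3@11:R b1@12:L b2@13:R b4@16:L]
Ball 2: thrown@1 h=7 -> first land @8; rethrown@8 h=2 -> second land @10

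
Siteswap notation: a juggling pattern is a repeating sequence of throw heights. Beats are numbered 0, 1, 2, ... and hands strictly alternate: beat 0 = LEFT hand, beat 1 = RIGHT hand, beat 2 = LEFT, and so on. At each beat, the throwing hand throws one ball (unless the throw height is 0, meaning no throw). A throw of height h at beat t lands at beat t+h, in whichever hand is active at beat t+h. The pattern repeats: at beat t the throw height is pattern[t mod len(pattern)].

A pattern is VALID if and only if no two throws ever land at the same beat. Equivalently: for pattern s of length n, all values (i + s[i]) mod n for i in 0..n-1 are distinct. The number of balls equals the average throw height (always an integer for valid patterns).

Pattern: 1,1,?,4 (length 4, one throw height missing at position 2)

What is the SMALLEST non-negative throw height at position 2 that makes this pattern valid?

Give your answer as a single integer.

Answer: 2

Derivation:
i=0: (0 + 1) mod 4 = 1
i=1: (1 + 1) mod 4 = 2
i=2: s[i]=? (unknown)
i=3: (3 + 4) mod 4 = 3
Known residues: [1, 2, 3]; need a permutation of 0..3, so missing residue r = 0
Need (2 + s) mod 4 = 0; smallest s = (0 - 2) mod 4 = 2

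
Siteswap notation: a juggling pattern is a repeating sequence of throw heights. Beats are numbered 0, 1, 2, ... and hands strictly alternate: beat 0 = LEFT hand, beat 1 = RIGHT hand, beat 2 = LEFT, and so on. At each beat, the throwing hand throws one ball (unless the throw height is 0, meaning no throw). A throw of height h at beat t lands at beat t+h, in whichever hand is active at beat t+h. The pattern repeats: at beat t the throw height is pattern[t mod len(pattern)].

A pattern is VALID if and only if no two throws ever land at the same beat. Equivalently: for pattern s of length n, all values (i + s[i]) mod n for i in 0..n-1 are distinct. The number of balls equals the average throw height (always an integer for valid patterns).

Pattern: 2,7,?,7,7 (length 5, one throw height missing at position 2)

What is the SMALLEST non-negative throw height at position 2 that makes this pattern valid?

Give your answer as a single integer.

Answer: 2

Derivation:
i=0: (0 + 2) mod 5 = 2
i=1: (1 + 7) mod 5 = 3
i=2: s[i]=? (unknown)
i=3: (3 + 7) mod 5 = 0
i=4: (4 + 7) mod 5 = 1
Known residues: [0, 1, 2, 3]; need a permutation of 0..4, so missing residue r = 4
Need (2 + s) mod 5 = 4; smallest s = (4 - 2) mod 5 = 2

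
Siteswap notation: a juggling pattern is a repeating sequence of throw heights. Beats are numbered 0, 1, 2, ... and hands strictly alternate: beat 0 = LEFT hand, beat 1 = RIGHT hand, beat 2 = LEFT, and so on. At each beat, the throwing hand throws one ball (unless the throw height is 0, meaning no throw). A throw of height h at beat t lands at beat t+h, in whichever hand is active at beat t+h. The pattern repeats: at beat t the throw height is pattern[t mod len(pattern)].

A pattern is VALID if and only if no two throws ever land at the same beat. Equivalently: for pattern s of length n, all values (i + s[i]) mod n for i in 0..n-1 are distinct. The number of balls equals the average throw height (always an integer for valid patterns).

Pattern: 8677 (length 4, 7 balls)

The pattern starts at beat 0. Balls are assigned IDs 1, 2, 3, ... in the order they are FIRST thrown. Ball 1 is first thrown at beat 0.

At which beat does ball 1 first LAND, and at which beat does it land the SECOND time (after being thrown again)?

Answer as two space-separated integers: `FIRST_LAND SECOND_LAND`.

Beat 0 (L): throw ball1 h=8 -> lands@8:L; in-air after throw: [b1@8:L]
Beat 1 (R): throw ball2 h=6 -> lands@7:R; in-air after throw: [b2@7:R b1@8:L]
Beat 2 (L): throw ball3 h=7 -> lands@9:R; in-air after throw: [b2@7:R b1@8:L b3@9:R]
Beat 3 (R): throw ball4 h=7 -> lands@10:L; in-air after throw: [b2@7:R b1@8:L b3@9:R b4@10:L]
Beat 4 (L): throw ball5 h=8 -> lands@12:L; in-air after throw: [b2@7:R b1@8:L b3@9:R b4@10:L b5@12:L]
Beat 5 (R): throw ball6 h=6 -> lands@11:R; in-air after throw: [b2@7:R b1@8:L b3@9:R b4@10:L b6@11:R b5@12:L]
Beat 6 (L): throw ball7 h=7 -> lands@13:R; in-air after throw: [b2@7:R b1@8:L b3@9:R b4@10:L b6@11:R b5@12:L b7@13:R]
Beat 7 (R): throw ball2 h=7 -> lands@14:L; in-air after throw: [b1@8:L b3@9:R b4@10:L b6@11:R b5@12:L b7@13:R b2@14:L]
Beat 8 (L): throw ball1 h=8 -> lands@16:L; in-air after throw: [b3@9:R b4@10:L b6@11:R b5@12:L b7@13:R b2@14:L b1@16:L]
Beat 9 (R): throw ball3 h=6 -> lands@15:R; in-air after throw: [b4@10:L b6@11:R b5@12:L b7@13:R b2@14:L b3@15:R b1@16:L]
Beat 10 (L): throw ball4 h=7 -> lands@17:R; in-air after throw: [b6@11:R b5@12:L b7@13:R b2@14:L b3@15:R b1@16:L b4@17:R]
Beat 11 (R): throw ball6 h=7 -> lands@18:L; in-air after throw: [b5@12:L b7@13:R b2@14:L b3@15:R b1@16:L b4@17:R b6@18:L]
Beat 12 (L): throw ball5 h=8 -> lands@20:L; in-air after throw: [b7@13:R b2@14:L b3@15:R b1@16:L b4@17:R b6@18:L b5@20:L]
Beat 13 (R): throw ball7 h=6 -> lands@19:R; in-air after throw: [b2@14:L b3@15:R b1@16:L b4@17:R b6@18:L b7@19:R b5@20:L]
Beat 14 (L): throw ball2 h=7 -> lands@21:R; in-air after throw: [b3@15:R b1@16:L b4@17:R b6@18:L b7@19:R b5@20:L b2@21:R]
Beat 15 (R): throw ball3 h=7 -> lands@22:L; in-air after throw: [b1@16:L b4@17:R b6@18:L b7@19:R b5@20:L b2@21:R b3@22:L]
Beat 16 (L): throw ball1 h=8 -> lands@24:L; in-air after throw: [b4@17:R b6@18:L b7@19:R b5@20:L b2@21:R b3@22:L b1@24:L]
Ball 1: thrown@0 h=8 -> first land @8; rethrown@8 h=8 -> second land @16

Answer: 8 16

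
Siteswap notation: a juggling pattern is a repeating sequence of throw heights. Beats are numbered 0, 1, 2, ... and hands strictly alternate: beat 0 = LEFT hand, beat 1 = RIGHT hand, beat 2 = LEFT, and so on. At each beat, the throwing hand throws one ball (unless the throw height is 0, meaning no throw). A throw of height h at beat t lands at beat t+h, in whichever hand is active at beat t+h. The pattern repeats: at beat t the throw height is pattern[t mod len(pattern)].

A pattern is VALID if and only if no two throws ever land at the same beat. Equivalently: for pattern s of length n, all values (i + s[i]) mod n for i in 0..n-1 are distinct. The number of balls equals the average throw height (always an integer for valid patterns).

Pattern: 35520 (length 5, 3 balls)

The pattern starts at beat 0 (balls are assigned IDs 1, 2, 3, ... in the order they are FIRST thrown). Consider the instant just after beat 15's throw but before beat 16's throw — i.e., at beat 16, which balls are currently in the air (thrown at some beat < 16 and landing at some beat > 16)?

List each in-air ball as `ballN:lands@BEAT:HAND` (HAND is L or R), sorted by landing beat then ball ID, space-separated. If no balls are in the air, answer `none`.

Answer: ball3:lands@17:R ball1:lands@18:L

Derivation:
Beat 0 (L): throw ball1 h=3 -> lands@3:R; in-air after throw: [b1@3:R]
Beat 1 (R): throw ball2 h=5 -> lands@6:L; in-air after throw: [b1@3:R b2@6:L]
Beat 2 (L): throw ball3 h=5 -> lands@7:R; in-air after throw: [b1@3:R b2@6:L b3@7:R]
Beat 3 (R): throw ball1 h=2 -> lands@5:R; in-air after throw: [b1@5:R b2@6:L b3@7:R]
Beat 5 (R): throw ball1 h=3 -> lands@8:L; in-air after throw: [b2@6:L b3@7:R b1@8:L]
Beat 6 (L): throw ball2 h=5 -> lands@11:R; in-air after throw: [b3@7:R b1@8:L b2@11:R]
Beat 7 (R): throw ball3 h=5 -> lands@12:L; in-air after throw: [b1@8:L b2@11:R b3@12:L]
Beat 8 (L): throw ball1 h=2 -> lands@10:L; in-air after throw: [b1@10:L b2@11:R b3@12:L]
Beat 10 (L): throw ball1 h=3 -> lands@13:R; in-air after throw: [b2@11:R b3@12:L b1@13:R]
Beat 11 (R): throw ball2 h=5 -> lands@16:L; in-air after throw: [b3@12:L b1@13:R b2@16:L]
Beat 12 (L): throw ball3 h=5 -> lands@17:R; in-air after throw: [b1@13:R b2@16:L b3@17:R]
Beat 13 (R): throw ball1 h=2 -> lands@15:R; in-air after throw: [b1@15:R b2@16:L b3@17:R]
Beat 15 (R): throw ball1 h=3 -> lands@18:L; in-air after throw: [b2@16:L b3@17:R b1@18:L]
Beat 16 (L): throw ball2 h=5 -> lands@21:R; in-air after throw: [b3@17:R b1@18:L b2@21:R]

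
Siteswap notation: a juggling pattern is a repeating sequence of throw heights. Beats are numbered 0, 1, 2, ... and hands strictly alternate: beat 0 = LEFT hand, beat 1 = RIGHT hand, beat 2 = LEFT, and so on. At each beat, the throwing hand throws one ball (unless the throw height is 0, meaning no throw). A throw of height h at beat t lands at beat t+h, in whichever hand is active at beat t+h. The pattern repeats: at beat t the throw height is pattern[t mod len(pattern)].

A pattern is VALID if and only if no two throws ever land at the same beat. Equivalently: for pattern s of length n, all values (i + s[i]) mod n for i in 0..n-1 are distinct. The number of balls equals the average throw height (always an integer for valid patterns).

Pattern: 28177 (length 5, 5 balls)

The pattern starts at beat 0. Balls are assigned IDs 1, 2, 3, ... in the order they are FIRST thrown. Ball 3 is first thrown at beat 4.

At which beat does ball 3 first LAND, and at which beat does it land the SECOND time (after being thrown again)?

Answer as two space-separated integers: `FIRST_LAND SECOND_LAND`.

Answer: 11 19

Derivation:
Beat 0 (L): throw ball1 h=2 -> lands@2:L; in-air after throw: [b1@2:L]
Beat 1 (R): throw ball2 h=8 -> lands@9:R; in-air after throw: [b1@2:L b2@9:R]
Beat 2 (L): throw ball1 h=1 -> lands@3:R; in-air after throw: [b1@3:R b2@9:R]
Beat 3 (R): throw ball1 h=7 -> lands@10:L; in-air after throw: [b2@9:R b1@10:L]
Beat 4 (L): throw ball3 h=7 -> lands@11:R; in-air after throw: [b2@9:R b1@10:L b3@11:R]
Beat 5 (R): throw ball4 h=2 -> lands@7:R; in-air after throw: [b4@7:R b2@9:R b1@10:L b3@11:R]
Beat 6 (L): throw ball5 h=8 -> lands@14:L; in-air after throw: [b4@7:R b2@9:R b1@10:L b3@11:R b5@14:L]
Beat 7 (R): throw ball4 h=1 -> lands@8:L; in-air after throw: [b4@8:L b2@9:R b1@10:L b3@11:R b5@14:L]
Beat 8 (L): throw ball4 h=7 -> lands@15:R; in-air after throw: [b2@9:R b1@10:L b3@11:R b5@14:L b4@15:R]
Beat 9 (R): throw ball2 h=7 -> lands@16:L; in-air after throw: [b1@10:L b3@11:R b5@14:L b4@15:R b2@16:L]
Beat 10 (L): throw ball1 h=2 -> lands@12:L; in-air after throw: [b3@11:R b1@12:L b5@14:L b4@15:R b2@16:L]
Beat 11 (R): throw ball3 h=8 -> lands@19:R; in-air after throw: [b1@12:L b5@14:L b4@15:R b2@16:L b3@19:R]
Beat 12 (L): throw ball1 h=1 -> lands@13:R; in-air after throw: [b1@13:R b5@14:L b4@15:R b2@16:L b3@19:R]
Beat 13 (R): throw ball1 h=7 -> lands@20:L; in-air after throw: [b5@14:L b4@15:R b2@16:L b3@19:R b1@20:L]
Beat 14 (L): throw ball5 h=7 -> lands@21:R; in-air after throw: [b4@15:R b2@16:L b3@19:R b1@20:L b5@21:R]
Beat 15 (R): throw ball4 h=2 -> lands@17:R; in-air after throw: [b2@16:L b4@17:R b3@19:R b1@20:L b5@21:R]
Beat 16 (L): throw ball2 h=8 -> lands@24:L; in-air after throw: [b4@17:R b3@19:R b1@20:L b5@21:R b2@24:L]
Beat 17 (R): throw ball4 h=1 -> lands@18:L; in-air after throw: [b4@18:L b3@19:R b1@20:L b5@21:R b2@24:L]
Beat 18 (L): throw ball4 h=7 -> lands@25:R; in-air after throw: [b3@19:R b1@20:L b5@21:R b2@24:L b4@25:R]
Beat 19 (R): throw ball3 h=7 -> lands@26:L; in-air after throw: [b1@20:L b5@21:R b2@24:L b4@25:R b3@26:L]
Ball 3: thrown@4 h=7 -> first land @11; rethrown@11 h=8 -> second land @19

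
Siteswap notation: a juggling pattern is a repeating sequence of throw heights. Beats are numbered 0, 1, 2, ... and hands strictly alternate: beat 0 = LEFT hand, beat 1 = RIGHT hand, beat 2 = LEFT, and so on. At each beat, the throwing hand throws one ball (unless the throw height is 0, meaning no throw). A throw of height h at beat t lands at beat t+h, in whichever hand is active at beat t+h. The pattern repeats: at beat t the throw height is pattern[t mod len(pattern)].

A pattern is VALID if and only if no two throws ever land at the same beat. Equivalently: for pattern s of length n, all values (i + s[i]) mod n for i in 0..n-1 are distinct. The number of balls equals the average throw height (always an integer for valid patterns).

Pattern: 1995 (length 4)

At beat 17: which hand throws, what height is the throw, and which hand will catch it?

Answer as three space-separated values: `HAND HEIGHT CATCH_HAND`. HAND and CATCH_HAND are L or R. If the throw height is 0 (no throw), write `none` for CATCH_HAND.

Beat 17: 17 mod 2 = 1, so hand = R
Throw height = pattern[17 mod 4] = pattern[1] = 9
Lands at beat 17+9=26, 26 mod 2 = 0, so catch hand = L

Answer: R 9 L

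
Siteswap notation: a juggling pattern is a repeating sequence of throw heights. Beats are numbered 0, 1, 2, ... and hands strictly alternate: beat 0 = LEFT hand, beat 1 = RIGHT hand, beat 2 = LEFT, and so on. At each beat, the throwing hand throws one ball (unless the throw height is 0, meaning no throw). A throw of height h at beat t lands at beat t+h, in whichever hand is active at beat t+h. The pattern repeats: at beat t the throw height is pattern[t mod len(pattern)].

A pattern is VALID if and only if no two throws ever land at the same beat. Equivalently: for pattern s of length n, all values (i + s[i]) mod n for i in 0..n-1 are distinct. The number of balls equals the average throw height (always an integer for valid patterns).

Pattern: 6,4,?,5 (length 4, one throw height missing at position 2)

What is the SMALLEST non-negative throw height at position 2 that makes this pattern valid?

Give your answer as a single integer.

i=0: (0 + 6) mod 4 = 2
i=1: (1 + 4) mod 4 = 1
i=2: s[i]=? (unknown)
i=3: (3 + 5) mod 4 = 0
Known residues: [0, 1, 2]; need a permutation of 0..3, so missing residue r = 3
Need (2 + s) mod 4 = 3; smallest s = (3 - 2) mod 4 = 1

Answer: 1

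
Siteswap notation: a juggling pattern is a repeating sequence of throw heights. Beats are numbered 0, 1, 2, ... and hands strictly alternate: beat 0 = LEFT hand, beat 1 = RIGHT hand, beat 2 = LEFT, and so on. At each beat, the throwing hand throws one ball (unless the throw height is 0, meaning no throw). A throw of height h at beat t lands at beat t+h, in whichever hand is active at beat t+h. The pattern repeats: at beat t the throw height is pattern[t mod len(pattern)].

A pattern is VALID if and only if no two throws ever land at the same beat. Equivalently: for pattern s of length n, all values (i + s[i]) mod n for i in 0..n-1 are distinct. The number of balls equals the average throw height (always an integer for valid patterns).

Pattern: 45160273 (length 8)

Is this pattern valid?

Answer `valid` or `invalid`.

i=0: (i + s[i]) mod n = (0 + 4) mod 8 = 4
i=1: (i + s[i]) mod n = (1 + 5) mod 8 = 6
i=2: (i + s[i]) mod n = (2 + 1) mod 8 = 3
i=3: (i + s[i]) mod n = (3 + 6) mod 8 = 1
i=4: (i + s[i]) mod n = (4 + 0) mod 8 = 4
i=5: (i + s[i]) mod n = (5 + 2) mod 8 = 7
i=6: (i + s[i]) mod n = (6 + 7) mod 8 = 5
i=7: (i + s[i]) mod n = (7 + 3) mod 8 = 2
Residues: [4, 6, 3, 1, 4, 7, 5, 2], distinct: False

Answer: invalid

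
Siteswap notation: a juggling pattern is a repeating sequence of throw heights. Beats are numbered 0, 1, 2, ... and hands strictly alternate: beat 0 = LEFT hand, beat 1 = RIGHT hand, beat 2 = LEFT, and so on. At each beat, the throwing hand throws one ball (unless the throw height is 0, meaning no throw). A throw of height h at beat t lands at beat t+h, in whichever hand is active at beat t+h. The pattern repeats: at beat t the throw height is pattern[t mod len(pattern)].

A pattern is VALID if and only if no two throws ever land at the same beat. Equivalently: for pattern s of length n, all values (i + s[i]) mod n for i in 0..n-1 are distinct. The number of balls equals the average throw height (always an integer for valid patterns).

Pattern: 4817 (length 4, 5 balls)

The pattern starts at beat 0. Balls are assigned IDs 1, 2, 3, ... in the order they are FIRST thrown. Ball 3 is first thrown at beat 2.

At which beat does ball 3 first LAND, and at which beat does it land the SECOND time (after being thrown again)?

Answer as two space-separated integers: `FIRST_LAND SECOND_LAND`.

Answer: 3 10

Derivation:
Beat 0 (L): throw ball1 h=4 -> lands@4:L; in-air after throw: [b1@4:L]
Beat 1 (R): throw ball2 h=8 -> lands@9:R; in-air after throw: [b1@4:L b2@9:R]
Beat 2 (L): throw ball3 h=1 -> lands@3:R; in-air after throw: [b3@3:R b1@4:L b2@9:R]
Beat 3 (R): throw ball3 h=7 -> lands@10:L; in-air after throw: [b1@4:L b2@9:R b3@10:L]
Beat 4 (L): throw ball1 h=4 -> lands@8:L; in-air after throw: [b1@8:L b2@9:R b3@10:L]
Beat 5 (R): throw ball4 h=8 -> lands@13:R; in-air after throw: [b1@8:L b2@9:R b3@10:L b4@13:R]
Beat 6 (L): throw ball5 h=1 -> lands@7:R; in-air after throw: [b5@7:R b1@8:L b2@9:R b3@10:L b4@13:R]
Beat 7 (R): throw ball5 h=7 -> lands@14:L; in-air after throw: [b1@8:L b2@9:R b3@10:L b4@13:R b5@14:L]
Beat 8 (L): throw ball1 h=4 -> lands@12:L; in-air after throw: [b2@9:R b3@10:L b1@12:L b4@13:R b5@14:L]
Beat 9 (R): throw ball2 h=8 -> lands@17:R; in-air after throw: [b3@10:L b1@12:L b4@13:R b5@14:L b2@17:R]
Beat 10 (L): throw ball3 h=1 -> lands@11:R; in-air after throw: [b3@11:R b1@12:L b4@13:R b5@14:L b2@17:R]
Ball 3: thrown@2 h=1 -> first land @3; rethrown@3 h=7 -> second land @10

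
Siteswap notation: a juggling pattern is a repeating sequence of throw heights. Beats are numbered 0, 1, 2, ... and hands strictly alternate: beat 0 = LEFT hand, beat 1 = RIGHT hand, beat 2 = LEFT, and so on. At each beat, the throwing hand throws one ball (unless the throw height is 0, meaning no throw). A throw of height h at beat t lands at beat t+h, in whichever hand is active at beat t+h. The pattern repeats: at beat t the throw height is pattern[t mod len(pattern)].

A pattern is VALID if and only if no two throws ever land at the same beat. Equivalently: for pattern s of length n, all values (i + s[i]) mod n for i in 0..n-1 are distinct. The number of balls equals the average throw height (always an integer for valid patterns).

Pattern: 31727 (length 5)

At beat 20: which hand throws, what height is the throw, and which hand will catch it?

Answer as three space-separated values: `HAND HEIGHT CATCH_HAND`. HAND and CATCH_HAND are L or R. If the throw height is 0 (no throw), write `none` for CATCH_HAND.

Answer: L 3 R

Derivation:
Beat 20: 20 mod 2 = 0, so hand = L
Throw height = pattern[20 mod 5] = pattern[0] = 3
Lands at beat 20+3=23, 23 mod 2 = 1, so catch hand = R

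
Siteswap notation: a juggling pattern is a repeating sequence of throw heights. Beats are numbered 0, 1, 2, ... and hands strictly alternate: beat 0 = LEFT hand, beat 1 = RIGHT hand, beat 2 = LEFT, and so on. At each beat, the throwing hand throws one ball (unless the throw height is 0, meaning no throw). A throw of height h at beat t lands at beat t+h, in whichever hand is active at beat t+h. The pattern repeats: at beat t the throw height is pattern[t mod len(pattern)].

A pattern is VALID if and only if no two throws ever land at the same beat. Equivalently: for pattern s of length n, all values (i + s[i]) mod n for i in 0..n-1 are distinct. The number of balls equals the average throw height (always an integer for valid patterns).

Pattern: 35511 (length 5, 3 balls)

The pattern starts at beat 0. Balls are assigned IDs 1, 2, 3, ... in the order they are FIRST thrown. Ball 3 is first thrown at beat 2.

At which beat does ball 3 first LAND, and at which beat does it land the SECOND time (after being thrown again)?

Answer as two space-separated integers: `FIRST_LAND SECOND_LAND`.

Beat 0 (L): throw ball1 h=3 -> lands@3:R; in-air after throw: [b1@3:R]
Beat 1 (R): throw ball2 h=5 -> lands@6:L; in-air after throw: [b1@3:R b2@6:L]
Beat 2 (L): throw ball3 h=5 -> lands@7:R; in-air after throw: [b1@3:R b2@6:L b3@7:R]
Beat 3 (R): throw ball1 h=1 -> lands@4:L; in-air after throw: [b1@4:L b2@6:L b3@7:R]
Beat 4 (L): throw ball1 h=1 -> lands@5:R; in-air after throw: [b1@5:R b2@6:L b3@7:R]
Beat 5 (R): throw ball1 h=3 -> lands@8:L; in-air after throw: [b2@6:L b3@7:R b1@8:L]
Beat 6 (L): throw ball2 h=5 -> lands@11:R; in-air after throw: [b3@7:R b1@8:L b2@11:R]
Beat 7 (R): throw ball3 h=5 -> lands@12:L; in-air after throw: [b1@8:L b2@11:R b3@12:L]
Beat 8 (L): throw ball1 h=1 -> lands@9:R; in-air after throw: [b1@9:R b2@11:R b3@12:L]
Beat 9 (R): throw ball1 h=1 -> lands@10:L; in-air after throw: [b1@10:L b2@11:R b3@12:L]
Beat 10 (L): throw ball1 h=3 -> lands@13:R; in-air after throw: [b2@11:R b3@12:L b1@13:R]
Beat 11 (R): throw ball2 h=5 -> lands@16:L; in-air after throw: [b3@12:L b1@13:R b2@16:L]
Beat 12 (L): throw ball3 h=5 -> lands@17:R; in-air after throw: [b1@13:R b2@16:L b3@17:R]
Ball 3: thrown@2 h=5 -> first land @7; rethrown@7 h=5 -> second land @12

Answer: 7 12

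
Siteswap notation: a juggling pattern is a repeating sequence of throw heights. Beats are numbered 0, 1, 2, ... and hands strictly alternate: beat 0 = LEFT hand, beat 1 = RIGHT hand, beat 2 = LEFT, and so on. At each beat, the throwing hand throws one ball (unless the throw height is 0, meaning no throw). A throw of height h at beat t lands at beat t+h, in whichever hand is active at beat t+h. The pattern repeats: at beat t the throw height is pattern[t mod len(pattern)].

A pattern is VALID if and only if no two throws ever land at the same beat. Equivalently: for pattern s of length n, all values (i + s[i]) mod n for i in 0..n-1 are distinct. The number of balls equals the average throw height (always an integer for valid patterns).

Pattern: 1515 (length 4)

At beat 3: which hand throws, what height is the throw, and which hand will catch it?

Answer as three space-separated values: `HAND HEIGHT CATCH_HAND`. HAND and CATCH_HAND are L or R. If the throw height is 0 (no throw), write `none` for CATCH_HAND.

Answer: R 5 L

Derivation:
Beat 3: 3 mod 2 = 1, so hand = R
Throw height = pattern[3 mod 4] = pattern[3] = 5
Lands at beat 3+5=8, 8 mod 2 = 0, so catch hand = L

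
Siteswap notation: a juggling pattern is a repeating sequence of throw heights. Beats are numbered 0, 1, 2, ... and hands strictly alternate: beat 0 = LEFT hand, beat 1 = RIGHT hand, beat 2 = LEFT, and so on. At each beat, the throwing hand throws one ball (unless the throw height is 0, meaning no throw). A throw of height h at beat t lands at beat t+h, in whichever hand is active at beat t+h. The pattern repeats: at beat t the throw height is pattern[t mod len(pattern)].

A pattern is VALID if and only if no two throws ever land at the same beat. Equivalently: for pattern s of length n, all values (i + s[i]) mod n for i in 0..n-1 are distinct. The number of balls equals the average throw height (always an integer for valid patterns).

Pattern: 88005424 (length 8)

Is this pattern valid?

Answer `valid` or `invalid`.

Answer: invalid

Derivation:
i=0: (i + s[i]) mod n = (0 + 8) mod 8 = 0
i=1: (i + s[i]) mod n = (1 + 8) mod 8 = 1
i=2: (i + s[i]) mod n = (2 + 0) mod 8 = 2
i=3: (i + s[i]) mod n = (3 + 0) mod 8 = 3
i=4: (i + s[i]) mod n = (4 + 5) mod 8 = 1
i=5: (i + s[i]) mod n = (5 + 4) mod 8 = 1
i=6: (i + s[i]) mod n = (6 + 2) mod 8 = 0
i=7: (i + s[i]) mod n = (7 + 4) mod 8 = 3
Residues: [0, 1, 2, 3, 1, 1, 0, 3], distinct: False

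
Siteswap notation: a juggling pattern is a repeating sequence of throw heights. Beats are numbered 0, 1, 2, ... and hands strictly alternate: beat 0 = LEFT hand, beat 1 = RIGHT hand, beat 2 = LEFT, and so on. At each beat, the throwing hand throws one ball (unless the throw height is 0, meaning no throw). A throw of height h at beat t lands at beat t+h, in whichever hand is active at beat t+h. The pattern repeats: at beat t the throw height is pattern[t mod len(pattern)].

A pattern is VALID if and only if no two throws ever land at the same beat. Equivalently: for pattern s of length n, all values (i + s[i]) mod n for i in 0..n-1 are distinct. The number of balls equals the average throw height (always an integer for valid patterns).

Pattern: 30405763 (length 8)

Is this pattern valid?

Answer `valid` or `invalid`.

i=0: (i + s[i]) mod n = (0 + 3) mod 8 = 3
i=1: (i + s[i]) mod n = (1 + 0) mod 8 = 1
i=2: (i + s[i]) mod n = (2 + 4) mod 8 = 6
i=3: (i + s[i]) mod n = (3 + 0) mod 8 = 3
i=4: (i + s[i]) mod n = (4 + 5) mod 8 = 1
i=5: (i + s[i]) mod n = (5 + 7) mod 8 = 4
i=6: (i + s[i]) mod n = (6 + 6) mod 8 = 4
i=7: (i + s[i]) mod n = (7 + 3) mod 8 = 2
Residues: [3, 1, 6, 3, 1, 4, 4, 2], distinct: False

Answer: invalid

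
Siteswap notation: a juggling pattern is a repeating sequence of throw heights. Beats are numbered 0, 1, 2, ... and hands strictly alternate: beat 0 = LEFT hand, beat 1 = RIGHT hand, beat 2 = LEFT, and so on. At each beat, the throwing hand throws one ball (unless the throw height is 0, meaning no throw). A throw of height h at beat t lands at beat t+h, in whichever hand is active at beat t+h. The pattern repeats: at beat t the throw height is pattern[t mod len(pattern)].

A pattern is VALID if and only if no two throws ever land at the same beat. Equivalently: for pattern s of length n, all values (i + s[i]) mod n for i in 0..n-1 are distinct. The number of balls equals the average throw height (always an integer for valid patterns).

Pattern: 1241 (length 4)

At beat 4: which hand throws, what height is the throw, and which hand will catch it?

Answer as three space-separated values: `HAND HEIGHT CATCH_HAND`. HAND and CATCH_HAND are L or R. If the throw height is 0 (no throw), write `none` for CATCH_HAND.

Beat 4: 4 mod 2 = 0, so hand = L
Throw height = pattern[4 mod 4] = pattern[0] = 1
Lands at beat 4+1=5, 5 mod 2 = 1, so catch hand = R

Answer: L 1 R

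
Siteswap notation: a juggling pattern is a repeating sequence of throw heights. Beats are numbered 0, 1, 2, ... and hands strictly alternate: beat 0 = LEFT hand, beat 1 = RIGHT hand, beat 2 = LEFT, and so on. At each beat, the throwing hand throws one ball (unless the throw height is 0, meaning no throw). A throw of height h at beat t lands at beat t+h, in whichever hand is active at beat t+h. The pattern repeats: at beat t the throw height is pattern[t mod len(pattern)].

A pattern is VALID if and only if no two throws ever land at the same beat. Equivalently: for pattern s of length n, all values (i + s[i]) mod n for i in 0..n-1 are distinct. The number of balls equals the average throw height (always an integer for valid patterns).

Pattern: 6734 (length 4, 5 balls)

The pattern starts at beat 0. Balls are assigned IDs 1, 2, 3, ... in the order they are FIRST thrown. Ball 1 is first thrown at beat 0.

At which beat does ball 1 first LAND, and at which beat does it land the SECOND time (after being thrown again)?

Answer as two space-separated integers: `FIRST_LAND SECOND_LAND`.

Answer: 6 9

Derivation:
Beat 0 (L): throw ball1 h=6 -> lands@6:L; in-air after throw: [b1@6:L]
Beat 1 (R): throw ball2 h=7 -> lands@8:L; in-air after throw: [b1@6:L b2@8:L]
Beat 2 (L): throw ball3 h=3 -> lands@5:R; in-air after throw: [b3@5:R b1@6:L b2@8:L]
Beat 3 (R): throw ball4 h=4 -> lands@7:R; in-air after throw: [b3@5:R b1@6:L b4@7:R b2@8:L]
Beat 4 (L): throw ball5 h=6 -> lands@10:L; in-air after throw: [b3@5:R b1@6:L b4@7:R b2@8:L b5@10:L]
Beat 5 (R): throw ball3 h=7 -> lands@12:L; in-air after throw: [b1@6:L b4@7:R b2@8:L b5@10:L b3@12:L]
Beat 6 (L): throw ball1 h=3 -> lands@9:R; in-air after throw: [b4@7:R b2@8:L b1@9:R b5@10:L b3@12:L]
Beat 7 (R): throw ball4 h=4 -> lands@11:R; in-air after throw: [b2@8:L b1@9:R b5@10:L b4@11:R b3@12:L]
Beat 8 (L): throw ball2 h=6 -> lands@14:L; in-air after throw: [b1@9:R b5@10:L b4@11:R b3@12:L b2@14:L]
Beat 9 (R): throw ball1 h=7 -> lands@16:L; in-air after throw: [b5@10:L b4@11:R b3@12:L b2@14:L b1@16:L]
Ball 1: thrown@0 h=6 -> first land @6; rethrown@6 h=3 -> second land @9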